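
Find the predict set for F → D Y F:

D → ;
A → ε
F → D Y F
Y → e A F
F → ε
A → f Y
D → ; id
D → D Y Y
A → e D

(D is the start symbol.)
PREDICT(F → D Y F) = (FIRST(RHS) \ {ε}) ∪ (FOLLOW(F) if ε ∈ FIRST(RHS), i.e. RHS ⇒* ε)
FIRST(D) = { ';' }
FIRST(D Y F) = { ';' }
ε ∉ FIRST(D Y F), so FOLLOW(F) is not added.
PREDICT(F → D Y F) = { ';' }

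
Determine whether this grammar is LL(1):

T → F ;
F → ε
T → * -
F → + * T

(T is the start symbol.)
Relevant sets:
  FIRST(F) = { '+', ε }
  FOLLOW(F) = { ';' }

For T:
  PREDICT(T → F ';') = { '+', ';' }
  PREDICT(T → '*' '-') = { '*' }
For F:
  PREDICT(F → ε) = { ';' }
  PREDICT(F → '+' '*' T) = { '+' }

All predict sets are disjoint. The grammar IS LL(1).

Answer: Yes, the grammar is LL(1).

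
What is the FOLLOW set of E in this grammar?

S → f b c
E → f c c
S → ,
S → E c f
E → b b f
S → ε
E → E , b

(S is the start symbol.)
{ ',', 'c' }

In S → E c f: E is followed by c f, add FIRST(c f) \ {ε} = { 'c' }
In E → E , b: E is followed by ',' b, add FIRST(',' b) \ {ε} = { ',' }

Taking the union: FOLLOW(E) = { ',', 'c' }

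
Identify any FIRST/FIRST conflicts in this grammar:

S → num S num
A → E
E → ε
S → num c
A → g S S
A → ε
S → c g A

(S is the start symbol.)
FIRST sets of the non-terminals at (or reachable through a nullable prefix from) the front of some alternative:
  FIRST(E) = { ε }

Productions for S:
  S → num S num: FIRST = { 'num' }
  S → num c: FIRST = { 'num' }
  S → c g A: FIRST = { 'c' }
Productions for A:
  A → E: FIRST = { ε }
  A → g S S: FIRST = { 'g' }
  A → ε: FIRST = { ε }
E has only one production, so no FIRST/FIRST conflict is possible there.

Conflict for S: S → num S num and S → num c
  Overlap: { 'num' }
Conflict for A: A → E and A → ε
  Overlap: { ε }

Answer: Yes. S → num S num / S → num c on { 'num' }; A → E / A → ε on { ε }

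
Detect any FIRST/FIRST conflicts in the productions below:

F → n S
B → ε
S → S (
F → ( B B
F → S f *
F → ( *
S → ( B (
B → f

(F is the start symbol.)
Yes. F → '(' B B / F → S f '*' on { '(' }; F → '(' B B / F → '(' '*' on { '(' }; F → S f '*' / F → '(' '*' on { '(' }; S → S '(' / S → '(' B '(' on { '(' }

A FIRST/FIRST conflict occurs when two productions N → α and N → β for the same non-terminal have FIRST(α) ∩ FIRST(β) ≠ ∅ (with ε ∈ FIRST of a nullable right-hand side, so two nullable alternatives also conflict).

FIRST sets of the non-terminals at (or reachable through a nullable prefix from) the front of some alternative:
  FIRST(S) = { '(' }

Productions for F:
  F → n S: FIRST = { 'n' }
  F → ( B B: FIRST = { '(' }
  F → S f *: FIRST = { '(' }
  F → ( *: FIRST = { '(' }
Productions for B:
  B → ε: FIRST = { ε }
  B → f: FIRST = { 'f' }
Productions for S:
  S → S (: FIRST = { '(' }
  S → ( B (: FIRST = { '(' }

Conflict for F: F → ( B B and F → S f *
  Overlap: { '(' }
Conflict for F: F → ( B B and F → ( *
  Overlap: { '(' }
Conflict for F: F → S f * and F → ( *
  Overlap: { '(' }
Conflict for S: S → S ( and S → ( B (
  Overlap: { '(' }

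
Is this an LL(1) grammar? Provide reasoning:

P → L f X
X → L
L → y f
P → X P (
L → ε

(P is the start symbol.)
A grammar is LL(1) if for each non-terminal N with multiple productions, the predict sets of those productions are pairwise disjoint, where PREDICT(N → α) = (FIRST(α) \ {ε}) ∪ (FOLLOW(N) if α ⇒* ε).

Relevant sets:
  FIRST(L) = { 'y', ε }
  FIRST(X) = { 'y', ε }
  FIRST(P) = { 'f', 'y' }
  FOLLOW(L) = { $, '(', 'f', 'y' }

For P:
  PREDICT(P → L f X) = { 'f', 'y' }
  PREDICT(P → X P '(') = { 'f', 'y' }
For L:
  PREDICT(L → y f) = { 'y' }
  PREDICT(L → ε) = { $, '(', 'f', 'y' }
X has a single production, so nothing to check there.

Conflict found: Predict set conflict for P: { 'f', 'y' }
The grammar is NOT LL(1).

Answer: No. Predict set conflict for P: { 'f', 'y' }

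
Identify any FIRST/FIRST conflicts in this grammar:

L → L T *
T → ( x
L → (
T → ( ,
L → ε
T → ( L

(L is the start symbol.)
A FIRST/FIRST conflict occurs when two productions N → α and N → β for the same non-terminal have FIRST(α) ∩ FIRST(β) ≠ ∅ (with ε ∈ FIRST of a nullable right-hand side, so two nullable alternatives also conflict).

FIRST sets of the non-terminals at (or reachable through a nullable prefix from) the front of some alternative:
  FIRST(L) = { '(', ε }
  FIRST(T) = { '(' }

Productions for L:
  L → L T *: FIRST = { '(' }
  L → (: FIRST = { '(' }
  L → ε: FIRST = { ε }
Productions for T:
  T → ( x: FIRST = { '(' }
  T → ( ,: FIRST = { '(' }
  T → ( L: FIRST = { '(' }

Conflict for L: L → L T * and L → (
  Overlap: { '(' }
Conflict for T: T → ( x and T → ( ,
  Overlap: { '(' }
Conflict for T: T → ( x and T → ( L
  Overlap: { '(' }
Conflict for T: T → ( , and T → ( L
  Overlap: { '(' }

Answer: Yes. L → L T '*' / L → '(' on { '(' }; T → '(' x / T → '(' ',' on { '(' }; T → '(' x / T → '(' L on { '(' }; T → '(' ',' / T → '(' L on { '(' }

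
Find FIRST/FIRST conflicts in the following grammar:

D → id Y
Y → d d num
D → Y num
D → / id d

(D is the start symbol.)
A FIRST/FIRST conflict occurs when two productions N → α and N → β for the same non-terminal have FIRST(α) ∩ FIRST(β) ≠ ∅ (with ε ∈ FIRST of a nullable right-hand side, so two nullable alternatives also conflict).

FIRST sets of the non-terminals at (or reachable through a nullable prefix from) the front of some alternative:
  FIRST(Y) = { 'd' }

Productions for D:
  D → id Y: FIRST = { 'id' }
  D → Y num: FIRST = { 'd' }
  D → / id d: FIRST = { '/' }
Y has only one production, so no FIRST/FIRST conflict is possible there.

All alternatives of each non-terminal have pairwise disjoint FIRST sets.

Answer: No FIRST/FIRST conflicts.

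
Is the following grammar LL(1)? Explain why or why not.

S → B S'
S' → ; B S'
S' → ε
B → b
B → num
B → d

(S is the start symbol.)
Yes, the grammar is LL(1).

Relevant sets:
  FOLLOW(S') = { $ }

For S':
  PREDICT(S' → ';' B S') = { ';' }
  PREDICT(S' → ε) = { $ }
For B:
  PREDICT(B → b) = { 'b' }
  PREDICT(B → num) = { 'num' }
  PREDICT(B → d) = { 'd' }
S has a single production, so nothing to check there.

All predict sets are disjoint. The grammar IS LL(1).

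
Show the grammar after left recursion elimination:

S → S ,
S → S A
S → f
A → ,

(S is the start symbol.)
S → f S'
S' → , S'
S' → A S'
S' → ε
A → ,

S is directly left-recursive. The standard transformation for
  A → A α₁ | ... | A α_m | β₁ | ... | β_n
is
  A  → β₁ A' | ... | β_n A'
  A' → α₁ A' | ... | α_m A' | ε

S → f becomes S → f S'
S → S , becomes S' → , S'
S → S A becomes S' → A S'
Add S' → ε

Productions for other non-terminals are unchanged:
  A → ,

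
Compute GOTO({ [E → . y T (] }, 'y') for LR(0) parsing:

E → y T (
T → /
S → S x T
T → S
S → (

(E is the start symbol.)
{ [E → y . T (], [S → . (], [S → . S x T], [T → . /], [T → . S] }

GOTO(I, 'y') = CLOSURE({ [A → αX.β] : [A → α.Xβ] ∈ I, X = 'y' })

Items with dot before 'y', with the dot advanced:
  [E → . y T (] → [E → y . T (]
Closure of the advanced items:
  [E → y . T (] has the dot before T: add [T → . /], [T → . S]
  [T → . S] has the dot before S: add [S → . S x T], [S → . (]

GOTO = { [E → y . T (], [S → . (], [S → . S x T], [T → . /], [T → . S] }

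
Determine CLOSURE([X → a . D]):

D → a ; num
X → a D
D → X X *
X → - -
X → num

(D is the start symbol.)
{ [D → . X X *], [D → . a ; num], [X → . - -], [X → . a D], [X → . num], [X → a . D] }

Start with: [X → a . D]
  [X → a . D] has the dot before D: add [D → . a ; num], [D → . X X *]
  [D → . X X *] has the dot before X: add [X → . a D], [X → . - -], [X → . num]
No further items can be added.

CLOSURE = { [D → . X X *], [D → . a ; num], [X → . - -], [X → . a D], [X → . num], [X → a . D] }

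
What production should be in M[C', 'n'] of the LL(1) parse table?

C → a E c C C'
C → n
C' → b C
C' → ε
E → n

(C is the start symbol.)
Empty (error entry)

To find M[C', 'n'], we find productions for C' where 'n' is in the predict set (PREDICT(N → α) = (FIRST(α) \ {ε}) ∪ (FOLLOW(N) if α ⇒* ε)).

Relevant sets:
  FOLLOW(C') = { $, 'b' }

C' → b C: PREDICT = { 'b' }
C' → ε: PREDICT = { $, 'b' }

M[C', 'n'] is empty (no production applies)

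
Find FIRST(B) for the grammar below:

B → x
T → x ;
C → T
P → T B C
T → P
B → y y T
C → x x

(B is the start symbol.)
{ 'x', 'y' }

From B → x:
  - x is a terminal: add 'x' and stop
From B → y y T:
  - y is a terminal: add 'y' and stop

Collecting: FIRST(B) = { 'x', 'y' }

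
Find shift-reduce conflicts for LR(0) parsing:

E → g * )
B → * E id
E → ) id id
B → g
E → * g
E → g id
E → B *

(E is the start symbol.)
Yes — I5: [B → g .] vs [E → g . * )]; I11: [B → g .] vs [E → g . * )]

A shift-reduce conflict occurs when an LR(0) state has both:
  - a complete (reduce) item [A → α .] (dot at the end), and
  - a shift item [B → β . c γ] (dot before a terminal).

Augment with E' → E and build the canonical LR(0) collection (I0 = CLOSURE({[E' → . E]}), then GOTO on every symbol after a dot until no new states appear). It has 15 states:
  I0: { [B → . * E id], [B → . g], [E → . ) id id], [E → . * g], [E → . B *], [E → . g * )], [E → . g id], [E' → . E] }  — shift
  I1: { [E → ) . id id] }  — shift
  I2: { [B → * . E id], [B → . * E id], [B → . g], [E → * . g], [E → . ) id id], [E → . * g], [E → . B *], [E → . g * )], [E → . g id] }  — shift
  I3: { [E → B . *] }  — shift
  I4: { [E' → E .] }  — accept
  I5: { [B → g .], [E → g . * )], [E → g . id] }  — shift, reduce
  I6: { [E → g * . )] }  — shift
  I7: { [E → g id .] }  — reduce
  I8: { [E → g * ) .] }  — reduce
  I9: { [E → B * .] }  — reduce
  I10: { [B → * E . id] }  — shift
  I11: { [B → g .], [E → * g .], [E → g . * )], [E → g . id] }  — shift, 2 reduces
  I12: { [B → * E id .] }  — reduce
  I13: { [E → ) id . id] }  — shift
  I14: { [E → ) id id .] }  — reduce

I5 contains reduce item [B → g .] and shift items [E → g . * )], [E → g . id] — shift-reduce conflict.
I11 contains reduce items [B → g .], [E → * g .] and shift items [E → g . * )], [E → g . id] — shift-reduce conflict.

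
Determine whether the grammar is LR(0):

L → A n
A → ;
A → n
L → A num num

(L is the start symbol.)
A grammar is LR(0) if no state in the canonical LR(0) collection has:
  - both a shift item (dot before a terminal) and a complete item (shift-reduce conflict), or
  - two or more complete items (reduce-reduce conflict; the accept item [L' → L .] counts as a complete item here).

Augment with L' → L and build the canonical LR(0) collection (I0 = CLOSURE({[L' → . L]}), then GOTO on every symbol after a dot until no new states appear). It has 8 states:
  I0: { [A → . ;], [A → . n], [L → . A n], [L → . A num num], [L' → . L] }  — shift
  I1: { [A → ; .] }  — reduce
  I2: { [L → A . n], [L → A . num num] }  — shift
  I3: { [L' → L .] }  — accept
  I4: { [A → n .] }  — reduce
  I5: { [L → A n .] }  — reduce
  I6: { [L → A num . num] }  — shift
  I7: { [L → A num num .] }  — reduce

Every state is either a pure shift/goto state or contains exactly one complete item and nothing to shift — no conflicts. The grammar is LR(0).

Answer: Yes, the grammar is LR(0)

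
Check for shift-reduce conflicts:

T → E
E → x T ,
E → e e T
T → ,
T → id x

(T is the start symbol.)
No shift-reduce conflicts

A shift-reduce conflict occurs when an LR(0) state has both:
  - a complete (reduce) item [A → α .] (dot at the end), and
  - a shift item [B → β . c γ] (dot before a terminal).

Augment with T' → T and build the canonical LR(0) collection (I0 = CLOSURE({[T' → . T]}), then GOTO on every symbol after a dot until no new states appear). It has 12 states:
  I0: { [E → . e e T], [E → . x T ,], [T → . ,], [T → . E], [T → . id x], [T' → . T] }  — shift
  I1: { [T → , .] }  — reduce
  I2: { [T → E .] }  — reduce
  I3: { [T' → T .] }  — accept
  I4: { [E → e . e T] }  — shift
  I5: { [T → id . x] }  — shift
  I6: { [E → . e e T], [E → . x T ,], [E → x . T ,], [T → . ,], [T → . E], [T → . id x] }  — shift
  I7: { [E → x T . ,] }  — shift
  I8: { [E → x T , .] }  — reduce
  I9: { [T → id x .] }  — reduce
  I10: { [E → . e e T], [E → . x T ,], [E → e e . T], [T → . ,], [T → . E], [T → . id x] }  — shift
  I11: { [E → e e T .] }  — reduce

No state contains both a complete item and a shift item.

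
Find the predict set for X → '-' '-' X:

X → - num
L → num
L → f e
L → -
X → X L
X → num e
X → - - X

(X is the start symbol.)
PREDICT(X → '-' '-' X) = (FIRST(RHS) \ {ε}) ∪ (FOLLOW(X) if ε ∈ FIRST(RHS), i.e. RHS ⇒* ε)
FIRST('-' '-' X) = { '-' }
ε ∉ FIRST('-' '-' X), so FOLLOW(X) is not added.
PREDICT(X → '-' '-' X) = { '-' }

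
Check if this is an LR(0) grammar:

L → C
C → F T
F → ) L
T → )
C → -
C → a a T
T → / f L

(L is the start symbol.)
Yes, the grammar is LR(0)

Augment with L' → L and build the canonical LR(0) collection (I0 = CLOSURE({[L' → . L]}), then GOTO on every symbol after a dot until no new states appear). It has 15 states:
  I0: { [C → . -], [C → . F T], [C → . a a T], [F → . ) L], [L → . C], [L' → . L] }  — shift
  I1: { [C → . -], [C → . F T], [C → . a a T], [F → ) . L], [F → . ) L], [L → . C] }  — shift
  I2: { [C → - .] }  — reduce
  I3: { [L → C .] }  — reduce
  I4: { [C → F . T], [T → . )], [T → . / f L] }  — shift
  I5: { [L' → L .] }  — accept
  I6: { [C → a . a T] }  — shift
  I7: { [C → a a . T], [T → . )], [T → . / f L] }  — shift
  I8: { [T → ) .] }  — reduce
  I9: { [T → / . f L] }  — shift
  I10: { [C → a a T .] }  — reduce
  I11: { [C → . -], [C → . F T], [C → . a a T], [F → . ) L], [L → . C], [T → / f . L] }  — shift
  I12: { [T → / f L .] }  — reduce
  I13: { [C → F T .] }  — reduce
  I14: { [F → ) L .] }  — reduce

Every state is either a pure shift/goto state or contains exactly one complete item and nothing to shift — no conflicts. The grammar is LR(0).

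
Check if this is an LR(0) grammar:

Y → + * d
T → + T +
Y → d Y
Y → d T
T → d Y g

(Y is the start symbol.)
No. Shift-reduce conflict between [Y → d Y .] and [T → d Y . g]

Augment with Y' → Y and build the canonical LR(0) collection (I0 = CLOSURE({[Y' → . Y]}), then GOTO on every symbol after a dot until no new states appear). It has 17 states:
  I0: { [Y → . + * d], [Y → . d T], [Y → . d Y], [Y' → . Y] }  — shift
  I1: { [Y → + . * d] }  — shift
  I2: { [Y' → Y .] }  — accept
  I3: { [T → . + T +], [T → . d Y g], [Y → . + * d], [Y → . d T], [Y → . d Y], [Y → d . T], [Y → d . Y] }  — shift
  I4: { [T → + . T +], [T → . + T +], [T → . d Y g], [Y → + . * d] }  — shift
  I5: { [Y → d T .] }  — reduce
  I6: { [Y → d Y .] }  — reduce
  I7: { [T → . + T +], [T → . d Y g], [T → d . Y g], [Y → . + * d], [Y → . d T], [Y → . d Y], [Y → d . T], [Y → d . Y] }  — shift
  I8: { [T → d Y . g], [Y → d Y .] }  — shift, reduce
  I9: { [T → d Y g .] }  — reduce
  I10: { [Y → + * . d] }  — shift
  I11: { [T → + . T +], [T → . + T +], [T → . d Y g] }  — shift
  I12: { [T → + T . +] }  — shift
  I13: { [T → d . Y g], [Y → . + * d], [Y → . d T], [Y → . d Y] }  — shift
  I14: { [T → d Y . g] }  — shift
  I15: { [T → + T + .] }  — reduce
  I16: { [Y → + * d .] }  — reduce

Conflict in state I8:
  Shift-reduce conflict between [Y → d Y .] and [T → d Y . g]
So the grammar is NOT LR(0).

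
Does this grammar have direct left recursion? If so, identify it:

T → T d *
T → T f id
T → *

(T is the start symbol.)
Direct left recursion occurs when N → N α for some non-terminal N (the right-hand side begins with the left-hand side itself).

T → T d *: LEFT RECURSIVE (starts with T)
T → T f id: LEFT RECURSIVE (starts with T)
T → *: starts with '*'

The grammar has direct left recursion on: T.

Answer: Yes, T is left-recursive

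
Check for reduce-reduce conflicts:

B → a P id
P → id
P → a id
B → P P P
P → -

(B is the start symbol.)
Yes — I8: [P → a id .] vs [P → id .]

A reduce-reduce conflict occurs when an LR(0) state has two complete items [A → α .] and [B → β .] — both call for a reduction, and with no lookahead the parser cannot choose between them.

Augment with B' → B and build the canonical LR(0) collection (I0 = CLOSURE({[B' → . B]}), then GOTO on every symbol after a dot until no new states appear). It has 13 states:
  I0: { [B → . P P P], [B → . a P id], [B' → . B], [P → . -], [P → . a id], [P → . id] }  — shift
  I1: { [P → - .] }  — reduce
  I2: { [B' → B .] }  — accept
  I3: { [B → P . P P], [P → . -], [P → . a id], [P → . id] }  — shift
  I4: { [B → a . P id], [P → . -], [P → . a id], [P → . id], [P → a . id] }  — shift
  I5: { [P → id .] }  — reduce
  I6: { [B → a P . id] }  — shift
  I7: { [P → a . id] }  — shift
  I8: { [P → a id .], [P → id .] }  — 2 reduces
  I9: { [P → a id .] }  — reduce
  I10: { [B → a P id .] }  — reduce
  I11: { [B → P P . P], [P → . -], [P → . a id], [P → . id] }  — shift
  I12: { [B → P P P .] }  — reduce

I8 contains complete items [P → a id .], [P → id .] — reduce-reduce conflict.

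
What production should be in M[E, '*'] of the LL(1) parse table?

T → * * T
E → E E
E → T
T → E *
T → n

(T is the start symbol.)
To find M[E, '*'], we find productions for E where '*' is in the predict set (PREDICT(N → α) = (FIRST(α) \ {ε}) ∪ (FOLLOW(N) if α ⇒* ε)).

Relevant sets:
  FIRST(E) = { '*', 'n' }
  FIRST(T) = { '*', 'n' }

E → E E: PREDICT = { '*', 'n' }
  '*' is in predict set, so this production goes in M[E, '*']
E → T: PREDICT = { '*', 'n' }
  '*' is in predict set, so this production goes in M[E, '*']

M[E, '*'] = E → E E, E → T  (a multiply-defined cell — the grammar is not LL(1))

Answer: E → E E, E → T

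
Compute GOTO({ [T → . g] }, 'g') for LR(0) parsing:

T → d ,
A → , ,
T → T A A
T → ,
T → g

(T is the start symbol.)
{ [T → g .] }

GOTO(I, 'g') = CLOSURE({ [A → αX.β] : [A → α.Xβ] ∈ I, X = 'g' })

Items with dot before 'g', with the dot advanced:
  [T → . g] → [T → g .]
Closure adds nothing (no advanced item has the dot before a non-terminal).

GOTO = { [T → g .] }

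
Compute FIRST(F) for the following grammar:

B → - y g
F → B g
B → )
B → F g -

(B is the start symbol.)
To compute FIRST(F), examine every production with F on the left-hand side, reading each right-hand side left to right until a non-nullable symbol is reached.

FIRST sets of the other non-terminals involved (by the same procedure, iterated to a fixed point):
  FIRST(B) = { ')', '-' }

From F → B g:
  - B is a non-terminal: add FIRST(B) \ {ε} = { ')', '-' }
    B is not nullable, so stop

Collecting: FIRST(F) = { ')', '-' }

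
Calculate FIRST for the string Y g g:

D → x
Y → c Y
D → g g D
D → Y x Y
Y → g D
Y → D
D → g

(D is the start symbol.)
{ 'c', 'g', 'x' }

FIRST sets of the non-terminals involved (from the grammar, by fixed-point iteration):
  FIRST(Y) = { 'c', 'g', 'x' }

To compute FIRST(Y g g), process the symbols left to right:
Symbol Y is a non-terminal. Add FIRST(Y) \ {ε} = { 'c', 'g', 'x' }
Y is not nullable (ε ∉ FIRST(Y)), so stop here.
FIRST(Y g g) = { 'c', 'g', 'x' }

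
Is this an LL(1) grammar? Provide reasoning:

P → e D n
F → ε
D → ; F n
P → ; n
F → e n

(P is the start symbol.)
A grammar is LL(1) if for each non-terminal N with multiple productions, the predict sets of those productions are pairwise disjoint, where PREDICT(N → α) = (FIRST(α) \ {ε}) ∪ (FOLLOW(N) if α ⇒* ε).

Relevant sets:
  FOLLOW(F) = { 'n' }

For P:
  PREDICT(P → e D n) = { 'e' }
  PREDICT(P → ';' n) = { ';' }
For F:
  PREDICT(F → ε) = { 'n' }
  PREDICT(F → e n) = { 'e' }
D has a single production, so nothing to check there.

All predict sets are disjoint. The grammar IS LL(1).

Answer: Yes, the grammar is LL(1).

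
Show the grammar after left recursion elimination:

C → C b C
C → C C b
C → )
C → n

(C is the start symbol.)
C → ) C'
C → n C'
C' → b C C'
C' → C b C'
C' → ε

C is directly left-recursive. The standard transformation for
  A → A α₁ | ... | A α_m | β₁ | ... | β_n
is
  A  → β₁ A' | ... | β_n A'
  A' → α₁ A' | ... | α_m A' | ε

C → ) becomes C → ) C'
C → n becomes C → n C'
C → C b C becomes C' → b C C'
C → C C b becomes C' → C b C'
Add C' → ε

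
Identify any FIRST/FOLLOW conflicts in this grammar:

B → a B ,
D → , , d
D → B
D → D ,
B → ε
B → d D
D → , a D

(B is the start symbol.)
Yes. D → ',' ',' d with FOLLOW(D) on { ',' }; D → D ',' with FOLLOW(D) on { ',' }; D → ',' a D with FOLLOW(D) on { ',' }

Nullable non-terminals: B, D.
FIRST sets used below: FIRST(B) = { 'a', 'd', ε }, FIRST(D) = { ',', 'a', 'd', ε }

B: nullable alternative(s) B → ε; FOLLOW(B) = { $, ',' }
  B → a B ,: FIRST \ {ε} = { 'a' } — disjoint from FOLLOW(B)
  B → ε: FIRST \ {ε} = { } — this is the only nullable alternative, skip
  B → d D: FIRST \ {ε} = { 'd' } — disjoint from FOLLOW(B)

D: nullable alternative(s) D → B; FOLLOW(D) = { $, ',' }
  D → , , d: FIRST \ {ε} = { ',' } — overlaps FOLLOW(D) on { ',' }: CONFLICT
  D → B: FIRST \ {ε} = { 'a', 'd' } — this is the only nullable alternative, skip
  D → D ,: FIRST \ {ε} = { ',', 'a', 'd' } — overlaps FOLLOW(D) on { ',' }: CONFLICT
  D → , a D: FIRST \ {ε} = { ',' } — overlaps FOLLOW(D) on { ',' }: CONFLICT

So the grammar has 3 FIRST/FOLLOW conflicts (marked CONFLICT above).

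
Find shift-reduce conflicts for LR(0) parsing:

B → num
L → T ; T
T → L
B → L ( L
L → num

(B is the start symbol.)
Yes — I2: [T → L .] vs [B → L . ( L]; I7: [L → T ; T .] vs [L → T . ; T]

Augment with B' → B and build the canonical LR(0) collection (I0 = CLOSURE({[B' → . B]}), then GOTO on every symbol after a dot until no new states appear). It has 11 states:
  I0: { [B → . L ( L], [B → . num], [B' → . B], [L → . T ; T], [L → . num], [T → . L] }  — shift
  I1: { [B' → B .] }  — accept
  I2: { [B → L . ( L], [T → L .] }  — shift, reduce
  I3: { [L → T . ; T] }  — shift
  I4: { [B → num .], [L → num .] }  — 2 reduces
  I5: { [L → . T ; T], [L → . num], [L → T ; . T], [T → . L] }  — shift
  I6: { [T → L .] }  — reduce
  I7: { [L → T . ; T], [L → T ; T .] }  — shift, reduce
  I8: { [L → num .] }  — reduce
  I9: { [B → L ( . L], [L → . T ; T], [L → . num], [T → . L] }  — shift
  I10: { [B → L ( L .], [T → L .] }  — 2 reduces

I2 contains reduce item [T → L .] and shift item [B → L . ( L] — shift-reduce conflict.
I7 contains reduce item [L → T ; T .] and shift item [L → T . ; T] — shift-reduce conflict.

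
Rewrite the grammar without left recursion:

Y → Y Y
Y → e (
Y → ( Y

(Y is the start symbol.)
Y → e ( Y'
Y → ( Y Y'
Y' → Y Y'
Y' → ε

Y is directly left-recursive. The standard transformation for
  A → A α₁ | ... | A α_m | β₁ | ... | β_n
is
  A  → β₁ A' | ... | β_n A'
  A' → α₁ A' | ... | α_m A' | ε

Y → e ( becomes Y → e ( Y'
Y → ( Y becomes Y → ( Y Y'
Y → Y Y becomes Y' → Y Y'
Add Y' → ε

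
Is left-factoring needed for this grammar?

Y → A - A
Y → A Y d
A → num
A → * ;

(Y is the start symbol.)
Yes, Y has productions with common prefix 'A'

Left-factoring is needed when two productions for the same non-terminal
share a common prefix on the right-hand side.

Productions for Y:
  Y → A - A
  Y → A Y d
Productions for A:
  A → num
  A → * ;

Found common prefix 'A' in productions for Y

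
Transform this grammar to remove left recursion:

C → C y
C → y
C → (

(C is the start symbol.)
C is directly left-recursive. The standard transformation for
  A → A α₁ | ... | A α_m | β₁ | ... | β_n
is
  A  → β₁ A' | ... | β_n A'
  A' → α₁ A' | ... | α_m A' | ε

C → y becomes C → y C'
C → ( becomes C → ( C'
C → C y becomes C' → y C'
Add C' → ε

Resulting grammar:
C → y C'
C → ( C'
C' → y C'
C' → ε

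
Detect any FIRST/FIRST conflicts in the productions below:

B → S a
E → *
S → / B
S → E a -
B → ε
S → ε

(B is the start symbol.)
No FIRST/FIRST conflicts.

A FIRST/FIRST conflict occurs when two productions N → α and N → β for the same non-terminal have FIRST(α) ∩ FIRST(β) ≠ ∅ (with ε ∈ FIRST of a nullable right-hand side, so two nullable alternatives also conflict).

FIRST sets of the non-terminals at (or reachable through a nullable prefix from) the front of some alternative:
  FIRST(S) = { '*', '/', ε }
  FIRST(E) = { '*' }

Productions for B:
  B → S a: FIRST = { '*', '/', 'a' }
  B → ε: FIRST = { ε }
Productions for S:
  S → / B: FIRST = { '/' }
  S → E a -: FIRST = { '*' }
  S → ε: FIRST = { ε }
E has only one production, so no FIRST/FIRST conflict is possible there.

All alternatives of each non-terminal have pairwise disjoint FIRST sets.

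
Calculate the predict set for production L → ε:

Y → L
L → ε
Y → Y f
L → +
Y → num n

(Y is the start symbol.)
PREDICT(L → ε) = (FIRST(RHS) \ {ε}) ∪ (FOLLOW(L) if ε ∈ FIRST(RHS), i.e. RHS ⇒* ε)
The right-hand side is ε (FIRST(ε) = { ε }), so the predict set is FOLLOW(L) = { $, 'f' }
PREDICT(L → ε) = { $, 'f' }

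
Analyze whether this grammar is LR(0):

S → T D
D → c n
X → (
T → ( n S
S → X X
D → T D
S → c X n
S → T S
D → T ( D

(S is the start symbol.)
Augment with S' → S and build the canonical LR(0) collection (I0 = CLOSURE({[S' → . S]}), then GOTO on every symbol after a dot until no new states appear). It has 25 states:
  I0: { [S → . T D], [S → . T S], [S → . X X], [S → . c X n], [S' → . S], [T → . ( n S], [X → . (] }  — shift
  I1: { [T → ( . n S], [X → ( .] }  — shift, reduce
  I2: { [S' → S .] }  — accept
  I3: { [D → . T ( D], [D → . T D], [D → . c n], [S → . T D], [S → . T S], [S → . X X], [S → . c X n], [S → T . D], [S → T . S], [T → . ( n S], [X → . (] }  — shift
  I4: { [S → X . X], [X → . (] }  — shift
  I5: { [S → c . X n], [X → . (] }  — shift
  I6: { [X → ( .] }  — reduce
  I7: { [S → c X . n] }  — shift
  I8: { [S → c X n .] }  — reduce
  I9: { [S → X X .] }  — reduce
  I10: { [S → T D .] }  — reduce
  I11: { [S → T S .] }  — reduce
  I12: { [D → . T ( D], [D → . T D], [D → . c n], [D → T . ( D], [D → T . D], [S → . T D], [S → . T S], [S → . X X], [S → . c X n], [S → T . D], [S → T . S], [T → . ( n S], [X → . (] }  — shift
  I13: { [D → c . n], [S → c . X n], [X → . (] }  — shift
  I14: { [D → c n .] }  — reduce
  I15: { [D → . T ( D], [D → . T D], [D → . c n], [D → T ( . D], [T → ( . n S], [T → . ( n S], [X → ( .] }  — shift, reduce
  I16: { [D → T D .], [S → T D .] }  — 2 reduces
  I17: { [T → ( . n S] }  — shift
  I18: { [D → T ( D .] }  — reduce
  I19: { [D → . T ( D], [D → . T D], [D → . c n], [D → T . ( D], [D → T . D], [T → . ( n S] }  — shift
  I20: { [D → c . n] }  — shift
  I21: { [S → . T D], [S → . T S], [S → . X X], [S → . c X n], [T → ( n . S], [T → . ( n S], [X → . (] }  — shift
  I22: { [T → ( n S .] }  — reduce
  I23: { [D → . T ( D], [D → . T D], [D → . c n], [D → T ( . D], [T → ( . n S], [T → . ( n S] }  — shift
  I24: { [D → T D .] }  — reduce

Conflict in state I1:
  Shift-reduce conflict between [X → ( .] and [T → ( . n S]
So the grammar is NOT LR(0).

Answer: No. Shift-reduce conflict between [X → ( .] and [T → ( . n S]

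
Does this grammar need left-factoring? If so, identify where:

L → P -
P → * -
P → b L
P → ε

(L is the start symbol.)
No, left-factoring is not needed

Left-factoring is needed when two productions for the same non-terminal
share a common prefix on the right-hand side.

Productions for P:
  P → * -
  P → b L
  P → ε

No common prefixes found.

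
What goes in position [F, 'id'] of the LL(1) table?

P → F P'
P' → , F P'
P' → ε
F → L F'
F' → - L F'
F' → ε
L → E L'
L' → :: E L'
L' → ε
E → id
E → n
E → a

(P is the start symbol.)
To find M[F, 'id'], we find productions for F where 'id' is in the predict set (PREDICT(N → α) = (FIRST(α) \ {ε}) ∪ (FOLLOW(N) if α ⇒* ε)).

Relevant sets:
  FIRST(L) = { 'a', 'id', 'n' }

F → L F': PREDICT = { 'a', 'id', 'n' }
  'id' is in predict set, so this production goes in M[F, 'id']

M[F, 'id'] = F → L F'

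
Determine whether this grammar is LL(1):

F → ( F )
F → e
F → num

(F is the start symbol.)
A grammar is LL(1) if for each non-terminal N with multiple productions, the predict sets of those productions are pairwise disjoint, where PREDICT(N → α) = (FIRST(α) \ {ε}) ∪ (FOLLOW(N) if α ⇒* ε).

For F:
  PREDICT(F → '(' F ')') = { '(' }
  PREDICT(F → e) = { 'e' }
  PREDICT(F → num) = { 'num' }

All predict sets are disjoint. The grammar IS LL(1).

Answer: Yes, the grammar is LL(1).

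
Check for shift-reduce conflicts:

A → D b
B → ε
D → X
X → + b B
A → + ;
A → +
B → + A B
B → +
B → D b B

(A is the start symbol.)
A shift-reduce conflict occurs when an LR(0) state has both:
  - a complete (reduce) item [A → α .] (dot at the end), and
  - a shift item [B → β . c γ] (dot before a terminal).

Augment with A' → A and build the canonical LR(0) collection (I0 = CLOSURE({[A' → . A]}), then GOTO on every symbol after a dot until no new states appear). It has 15 states:
  I0: { [A → . + ;], [A → . +], [A → . D b], [A' → . A], [D → . X], [X → . + b B] }  — shift
  I1: { [A → + . ;], [A → + .], [X → + . b B] }  — shift, reduce
  I2: { [A' → A .] }  — accept
  I3: { [A → D . b] }  — shift
  I4: { [D → X .] }  — reduce
  I5: { [A → D b .] }  — reduce
  I6: { [A → + ; .] }  — reduce
  I7: { [B → . + A B], [B → . +], [B → . D b B], [B → .], [D → . X], [X → + b . B], [X → . + b B] }  — shift, reduce
  I8: { [A → . + ;], [A → . +], [A → . D b], [B → + . A B], [B → + .], [D → . X], [X → + . b B], [X → . + b B] }  — shift, reduce
  I9: { [X → + b B .] }  — reduce
  I10: { [B → D . b B] }  — shift
  I11: { [B → . + A B], [B → . +], [B → . D b B], [B → .], [B → D b . B], [D → . X], [X → . + b B] }  — shift, reduce
  I12: { [B → D b B .] }  — reduce
  I13: { [B → + A . B], [B → . + A B], [B → . +], [B → . D b B], [B → .], [D → . X], [X → . + b B] }  — shift, reduce
  I14: { [B → + A B .] }  — reduce

I1 contains reduce item [A → + .] and shift items [A → + . ;], [X → + . b B] — shift-reduce conflict.
I7 contains reduce item [B → .] and shift items [B → . +], [B → . + A B], [X → . + b B] — shift-reduce conflict.
I8 contains reduce item [B → + .] and shift items [A → . +], [A → . + ;], [X → . + b B], [X → + . b B] — shift-reduce conflict.
I11 contains reduce item [B → .] and shift items [B → . +], [B → . + A B], [X → . + b B] — shift-reduce conflict.
I13 contains reduce item [B → .] and shift items [B → . +], [B → . + A B], [X → . + b B] — shift-reduce conflict.

Answer: Yes — I1: [A → + .] vs [A → + . ;]; I7: [B → .] vs [B → . +]; I8: [B → + .] vs [A → . +]; I11: [B → .] vs [B → . +]; I13: [B → .] vs [B → . +]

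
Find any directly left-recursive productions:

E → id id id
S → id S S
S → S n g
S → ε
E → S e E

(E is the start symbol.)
Yes, S is left-recursive

Direct left recursion occurs when N → N α for some non-terminal N (the right-hand side begins with the left-hand side itself).

E → id id id: starts with id
S → id S S: starts with id
S → S n g: LEFT RECURSIVE (starts with S)
S → ε: starts with ε
E → S e E: starts with S

The grammar has direct left recursion on: S.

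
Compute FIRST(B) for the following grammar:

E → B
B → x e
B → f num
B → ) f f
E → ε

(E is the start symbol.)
To compute FIRST(B), examine every production with B on the left-hand side, reading each right-hand side left to right until a non-nullable symbol is reached.

From B → x e:
  - x is a terminal: add 'x' and stop
From B → f num:
  - f is a terminal: add 'f' and stop
From B → ) f f:
  - ')' is a terminal: add ')' and stop

Collecting: FIRST(B) = { ')', 'f', 'x' }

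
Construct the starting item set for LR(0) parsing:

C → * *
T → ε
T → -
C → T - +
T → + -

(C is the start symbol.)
{ [C → . * *], [C → . T - +], [C' → . C], [T → . + -], [T → . -], [T → .] }

First, augment the grammar with C' → C
I₀ = CLOSURE({ [C' → . C] }):
  [C' → . C] has the dot before C: add [C → . * *], [C → . T - +]
  [C → . T - +] has the dot before T: add [T → .], [T → . -], [T → . + -]
No further items can be added.

I₀ = { [C → . * *], [C → . T - +], [C' → . C], [T → . + -], [T → . -], [T → .] }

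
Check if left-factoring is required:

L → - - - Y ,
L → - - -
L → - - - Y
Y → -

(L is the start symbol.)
Left-factoring is needed when two productions for the same non-terminal
share a common prefix on the right-hand side.

Productions for L:
  L → - - - Y ,
  L → - - -
  L → - - - Y

Found common prefix '- - -' in productions for L

Answer: Yes, L has productions with common prefix '- - -'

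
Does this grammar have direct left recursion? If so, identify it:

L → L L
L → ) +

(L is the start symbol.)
Yes, L is left-recursive

Direct left recursion occurs when N → N α for some non-terminal N (the right-hand side begins with the left-hand side itself).

L → L L: LEFT RECURSIVE (starts with L)
L → ) +: starts with ')'

The grammar has direct left recursion on: L.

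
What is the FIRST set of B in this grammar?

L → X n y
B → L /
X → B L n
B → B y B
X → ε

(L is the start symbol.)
To compute FIRST(B), examine every production with B on the left-hand side, reading each right-hand side left to right until a non-nullable symbol is reached.

FIRST sets of the other non-terminals involved (by the same procedure, iterated to a fixed point):
  FIRST(L) = { 'n' }

From B → L /:
  - L is a non-terminal: add FIRST(L) \ {ε} = { 'n' }
    L is not nullable, so stop
From B → B y B:
  - B is the symbol being defined: contributes nothing new
    B is not nullable, so stop

Collecting: FIRST(B) = { 'n' }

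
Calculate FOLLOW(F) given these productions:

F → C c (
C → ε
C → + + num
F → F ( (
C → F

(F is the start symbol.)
F is the start symbol, so $ ∈ FOLLOW(F).
In F → F ( (: F is followed by '(' '(', add FIRST('(' '(') \ {ε} = { '(' }
In C → F: F is at the end, add FOLLOW(C)

The FOLLOW sets referred to above (computed the same way, to a fixed point):
  FOLLOW(C) = { 'c' }

Taking the union: FOLLOW(F) = { $, '(', 'c' }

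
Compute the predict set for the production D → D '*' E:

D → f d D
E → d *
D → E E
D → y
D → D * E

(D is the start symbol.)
PREDICT(D → D '*' E) = (FIRST(RHS) \ {ε}) ∪ (FOLLOW(D) if ε ∈ FIRST(RHS), i.e. RHS ⇒* ε)
FIRST(D) = { 'd', 'f', 'y' }
FIRST(D '*' E) = { 'd', 'f', 'y' }
ε ∉ FIRST(D '*' E), so FOLLOW(D) is not added.
PREDICT(D → D '*' E) = { 'd', 'f', 'y' }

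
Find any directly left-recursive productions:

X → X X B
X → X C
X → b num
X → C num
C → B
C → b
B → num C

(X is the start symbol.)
Direct left recursion occurs when N → N α for some non-terminal N (the right-hand side begins with the left-hand side itself).

X → X X B: LEFT RECURSIVE (starts with X)
X → X C: LEFT RECURSIVE (starts with X)
X → b num: starts with b
X → C num: starts with C
C → B: starts with B
C → b: starts with b
B → num C: starts with num

The grammar has direct left recursion on: X.

Answer: Yes, X is left-recursive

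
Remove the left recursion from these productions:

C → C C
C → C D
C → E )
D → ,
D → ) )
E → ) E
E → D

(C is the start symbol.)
C is directly left-recursive. The standard transformation for
  A → A α₁ | ... | A α_m | β₁ | ... | β_n
is
  A  → β₁ A' | ... | β_n A'
  A' → α₁ A' | ... | α_m A' | ε

C → E ) becomes C → E ) C'
C → C C becomes C' → C C'
C → C D becomes C' → D C'
Add C' → ε

Productions for other non-terminals are unchanged:
  D → ,
  D → ) )
  E → ) E
  E → D

Resulting grammar:
C → E ) C'
C' → C C'
C' → D C'
C' → ε
D → ,
D → ) )
E → ) E
E → D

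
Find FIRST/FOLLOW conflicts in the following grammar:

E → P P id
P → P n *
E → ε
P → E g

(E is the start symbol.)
Nullable non-terminals: E.
FIRST sets used below: FIRST(P) = { 'g' }

E: nullable alternative(s) E → ε; FOLLOW(E) = { $, 'g' }
  E → P P id: FIRST \ {ε} = { 'g' } — overlaps FOLLOW(E) on { 'g' }: CONFLICT
  E → ε: FIRST \ {ε} = { } — this is the only nullable alternative, skip

P has no nullable alternative, so no FIRST/FOLLOW check is needed there.

So the grammar has 1 FIRST/FOLLOW conflict (marked CONFLICT above).

Answer: Yes. E → P P id with FOLLOW(E) on { 'g' }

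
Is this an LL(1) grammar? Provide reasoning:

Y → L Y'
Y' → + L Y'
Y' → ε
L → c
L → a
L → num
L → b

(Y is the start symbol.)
Yes, the grammar is LL(1).

A grammar is LL(1) if for each non-terminal N with multiple productions, the predict sets of those productions are pairwise disjoint, where PREDICT(N → α) = (FIRST(α) \ {ε}) ∪ (FOLLOW(N) if α ⇒* ε).

Relevant sets:
  FOLLOW(Y') = { $ }

For Y':
  PREDICT(Y' → '+' L Y') = { '+' }
  PREDICT(Y' → ε) = { $ }
For L:
  PREDICT(L → c) = { 'c' }
  PREDICT(L → a) = { 'a' }
  PREDICT(L → num) = { 'num' }
  PREDICT(L → b) = { 'b' }
Y has a single production, so nothing to check there.

All predict sets are disjoint. The grammar IS LL(1).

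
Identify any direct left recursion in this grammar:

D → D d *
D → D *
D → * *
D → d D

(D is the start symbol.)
D → D d *: LEFT RECURSIVE (starts with D)
D → D *: LEFT RECURSIVE (starts with D)
D → * *: starts with '*'
D → d D: starts with d

The grammar has direct left recursion on: D.

Answer: Yes, D is left-recursive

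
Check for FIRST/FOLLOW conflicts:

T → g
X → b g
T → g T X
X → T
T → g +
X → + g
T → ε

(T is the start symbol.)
A FIRST/FOLLOW conflict occurs when a non-terminal N has a nullable alternative N → β (β ⇒* ε) and another alternative N → α with FIRST(α) ∩ FOLLOW(N) ≠ ∅: on such a lookahead the parser cannot decide between expanding α and letting N vanish via β.

Nullable non-terminals: T, X.
FIRST sets used below: FIRST(T) = { 'g', ε }

T: nullable alternative(s) T → ε; FOLLOW(T) = { $, '+', 'b', 'g' }
  T → g: FIRST \ {ε} = { 'g' } — overlaps FOLLOW(T) on { 'g' }: CONFLICT
  T → g T X: FIRST \ {ε} = { 'g' } — overlaps FOLLOW(T) on { 'g' }: CONFLICT
  T → g +: FIRST \ {ε} = { 'g' } — overlaps FOLLOW(T) on { 'g' }: CONFLICT
  T → ε: FIRST \ {ε} = { } — this is the only nullable alternative, skip

X: nullable alternative(s) X → T; FOLLOW(X) = { $, '+', 'b', 'g' }
  X → b g: FIRST \ {ε} = { 'b' } — overlaps FOLLOW(X) on { 'b' }: CONFLICT
  X → T: FIRST \ {ε} = { 'g' } — this is the only nullable alternative, skip
  X → + g: FIRST \ {ε} = { '+' } — overlaps FOLLOW(X) on { '+' }: CONFLICT

So the grammar has 5 FIRST/FOLLOW conflicts (marked CONFLICT above).

Answer: Yes. T → g with FOLLOW(T) on { 'g' }; T → g T X with FOLLOW(T) on { 'g' }; T → g '+' with FOLLOW(T) on { 'g' }; X → b g with FOLLOW(X) on { 'b' }; X → '+' g with FOLLOW(X) on { '+' }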